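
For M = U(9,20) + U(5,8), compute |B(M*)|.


(M1+M2)* = M1* + M2*.
M1* = U(11,20), bases: C(20,11) = 167960.
M2* = U(3,8), bases: C(8,3) = 56.
|B(M*)| = 167960 * 56 = 9405760.

9405760


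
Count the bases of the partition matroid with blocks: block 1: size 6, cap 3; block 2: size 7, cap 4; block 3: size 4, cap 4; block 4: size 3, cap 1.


A basis picks exactly ci elements from block i.
Number of bases = product of C(|Si|, ci).
= C(6,3) * C(7,4) * C(4,4) * C(3,1)
= 20 * 35 * 1 * 3
= 2100.

2100


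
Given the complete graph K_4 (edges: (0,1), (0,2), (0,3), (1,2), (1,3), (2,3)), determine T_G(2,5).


T(K_4; x,y) = x^3 + 3x^2 + 4xy + 2x + y^3 + 3y^2 + 2y.
Substituting x=2, y=5:
= 8 + 12 + 40 + 4 + 125 + 75 + 10
= 274.

274


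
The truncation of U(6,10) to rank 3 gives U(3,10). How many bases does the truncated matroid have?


Truncating U(6,10) to rank 3 gives U(3,10).
Bases of U(3,10) are all 3-element subsets of 10 elements.
Number of bases = C(10,3) = 10! / (3! * 7!) = 120.

120


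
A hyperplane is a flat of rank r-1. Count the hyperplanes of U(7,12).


Hyperplanes of U(7,12) are flats of rank 6.
In a uniform matroid, these are exactly the (6)-element subsets.
Count = (12 choose 6) = 924.

924


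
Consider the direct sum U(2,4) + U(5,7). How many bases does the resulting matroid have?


Bases of a direct sum M1 + M2: |B| = |B(M1)| * |B(M2)|.
|B(U(2,4))| = C(4,2) = 6.
|B(U(5,7))| = C(7,5) = 21.
Total bases = 6 * 21 = 126.

126


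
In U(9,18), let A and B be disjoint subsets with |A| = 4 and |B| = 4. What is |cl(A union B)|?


|A union B| = 4 + 4 = 8 (disjoint).
In U(9,18), cl(S) = S if |S| < 9, else cl(S) = E.
Since 8 < 9, cl(A union B) = A union B.
|cl(A union B)| = 8.

8


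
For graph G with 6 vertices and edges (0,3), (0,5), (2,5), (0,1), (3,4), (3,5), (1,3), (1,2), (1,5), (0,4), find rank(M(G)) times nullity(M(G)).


r(M) = |V| - c = 6 - 1 = 5.
nullity = |E| - r(M) = 10 - 5 = 5.
Product = 5 * 5 = 25.

25


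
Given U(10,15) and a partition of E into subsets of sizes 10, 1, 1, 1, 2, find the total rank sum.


r(Ai) = min(|Ai|, 10) for each part.
Sum = min(10,10) + min(1,10) + min(1,10) + min(1,10) + min(2,10)
    = 10 + 1 + 1 + 1 + 2
    = 15.

15


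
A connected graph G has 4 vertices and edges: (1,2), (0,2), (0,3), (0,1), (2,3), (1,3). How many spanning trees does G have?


By Kirchhoff's matrix tree theorem, the number of spanning trees equals
the determinant of any cofactor of the Laplacian matrix L.
G has 4 vertices and 6 edges.
Computing the (3 x 3) cofactor determinant gives 16.

16


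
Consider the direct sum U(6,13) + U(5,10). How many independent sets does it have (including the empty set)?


For a direct sum, |I(M1+M2)| = |I(M1)| * |I(M2)|.
|I(U(6,13))| = sum C(13,k) for k=0..6 = 4096.
|I(U(5,10))| = sum C(10,k) for k=0..5 = 638.
Total = 4096 * 638 = 2613248.

2613248


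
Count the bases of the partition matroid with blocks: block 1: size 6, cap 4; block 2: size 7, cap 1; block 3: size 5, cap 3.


A basis picks exactly ci elements from block i.
Number of bases = product of C(|Si|, ci).
= C(6,4) * C(7,1) * C(5,3)
= 15 * 7 * 10
= 1050.

1050


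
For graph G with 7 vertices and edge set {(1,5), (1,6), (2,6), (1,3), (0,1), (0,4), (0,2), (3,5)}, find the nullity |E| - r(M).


Cycle rank (nullity) = |E| - r(M) = |E| - (|V| - c).
|E| = 8, |V| = 7, c = 1.
Nullity = 8 - (7 - 1) = 8 - 6 = 2.

2


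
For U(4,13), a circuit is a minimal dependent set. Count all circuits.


In U(4,13), circuits are the (5)-element subsets.
Any set of 5 elements is dependent, and removing any one element gives
an independent set of size 4, so it is a minimal dependent set.
Number of circuits = C(13,5) = 1287.

1287


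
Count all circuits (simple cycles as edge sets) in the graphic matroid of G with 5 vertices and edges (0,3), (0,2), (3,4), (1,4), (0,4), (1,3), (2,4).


A circuit in a graphic matroid = edge set of a simple cycle.
G has 5 vertices and 7 edges.
Enumerating all minimal edge subsets forming cycles...
Total circuits found: 6.

6


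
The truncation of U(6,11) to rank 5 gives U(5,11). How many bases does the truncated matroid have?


Truncating U(6,11) to rank 5 gives U(5,11).
Bases of U(5,11) are all 5-element subsets of 11 elements.
Number of bases = C(11,5) = 11! / (5! * 6!) = 462.

462


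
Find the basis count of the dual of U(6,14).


The dual of U(r,n) is U(n-r, n) = U(8,14).
Bases of U(8,14) are all (8)-element subsets.
|B(M*)| = C(14,8) = 14! / (8! * 6!) = 3003.

3003


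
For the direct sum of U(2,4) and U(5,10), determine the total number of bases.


Bases of a direct sum M1 + M2: |B| = |B(M1)| * |B(M2)|.
|B(U(2,4))| = C(4,2) = 6.
|B(U(5,10))| = C(10,5) = 252.
Total bases = 6 * 252 = 1512.

1512


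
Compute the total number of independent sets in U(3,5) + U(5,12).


For a direct sum, |I(M1+M2)| = |I(M1)| * |I(M2)|.
|I(U(3,5))| = sum C(5,k) for k=0..3 = 26.
|I(U(5,12))| = sum C(12,k) for k=0..5 = 1586.
Total = 26 * 1586 = 41236.

41236


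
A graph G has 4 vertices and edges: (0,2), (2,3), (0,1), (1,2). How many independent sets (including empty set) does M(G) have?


An independent set in a graphic matroid is an acyclic edge subset.
G has 4 vertices and 4 edges.
Enumerate all 2^4 = 16 subsets, checking for acyclicity.
Total independent sets = 14.

14


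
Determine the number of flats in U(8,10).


Flats of U(8,10): every subset of size < 8 is a flat, plus E itself.
Count = (10 choose 0) + (10 choose 1) + (10 choose 2) + (10 choose 3) + (10 choose 4) + (10 choose 5) + (10 choose 6) + (10 choose 7) + 1
     = 1 + 10 + 45 + 120 + 210 + 252 + 210 + 120 + 1
     = 969.

969


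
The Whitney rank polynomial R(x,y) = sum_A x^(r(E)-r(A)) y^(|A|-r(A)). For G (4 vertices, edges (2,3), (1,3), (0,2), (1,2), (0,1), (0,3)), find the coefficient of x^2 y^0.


R(x,y) = sum over A in 2^E of x^(r(E)-r(A)) * y^(|A|-r(A)).
G has 4 vertices, 6 edges. r(E) = 3.
Enumerate all 2^6 = 64 subsets.
Count subsets with r(E)-r(A)=2 and |A|-r(A)=0: 6.

6


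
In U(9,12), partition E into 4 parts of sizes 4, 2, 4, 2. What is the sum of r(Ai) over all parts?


r(Ai) = min(|Ai|, 9) for each part.
Sum = min(4,9) + min(2,9) + min(4,9) + min(2,9)
    = 4 + 2 + 4 + 2
    = 12.

12


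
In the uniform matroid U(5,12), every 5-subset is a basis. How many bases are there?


Bases of U(5,12) are all 5-element subsets of the 12-element ground set.
Number of bases = C(12,5).
C(12,5) = 12! / (5! * 7!) = 792.

792


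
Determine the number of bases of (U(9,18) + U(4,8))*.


(M1+M2)* = M1* + M2*.
M1* = U(9,18), bases: C(18,9) = 48620.
M2* = U(4,8), bases: C(8,4) = 70.
|B(M*)| = 48620 * 70 = 3403400.

3403400


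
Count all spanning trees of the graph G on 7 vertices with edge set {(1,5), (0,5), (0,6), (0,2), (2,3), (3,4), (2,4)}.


By Kirchhoff's matrix tree theorem, the number of spanning trees equals
the determinant of any cofactor of the Laplacian matrix L.
G has 7 vertices and 7 edges.
Computing the (6 x 6) cofactor determinant gives 3.

3


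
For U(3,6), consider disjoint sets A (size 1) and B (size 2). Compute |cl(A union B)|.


|A union B| = 1 + 2 = 3 (disjoint).
In U(3,6), cl(S) = S if |S| < 3, else cl(S) = E.
Since 3 >= 3, cl(A union B) = E.
|cl(A union B)| = 6.

6


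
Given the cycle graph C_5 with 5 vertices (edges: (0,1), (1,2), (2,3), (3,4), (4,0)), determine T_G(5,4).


T(C_5; x,y) = x + x^2 + ... + x^(4) + y.
T(5,4) = 5^1 + 5^2 + 5^3 + 5^4 + 4
= 5 + 25 + 125 + 625 + 4
= 784.

784


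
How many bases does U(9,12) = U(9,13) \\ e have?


Deleting e from U(9,13) gives U(9,12) since n > r.
Bases of U(9,12) = (12 choose 9) = 220.

220


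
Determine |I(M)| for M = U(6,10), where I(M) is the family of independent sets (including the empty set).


Independent sets of U(6,10) are all subsets of size <= 6.
Count = (10 choose 0) + (10 choose 1) + (10 choose 2) + (10 choose 3) + (10 choose 4) + (10 choose 5) + (10 choose 6)
     = 1 + 10 + 45 + 120 + 210 + 252 + 210
     = 848.

848


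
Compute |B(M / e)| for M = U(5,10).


Contracting e from U(5,10) gives U(4,9).
Bases of U(4,9) = (9 choose 4) = 126.

126


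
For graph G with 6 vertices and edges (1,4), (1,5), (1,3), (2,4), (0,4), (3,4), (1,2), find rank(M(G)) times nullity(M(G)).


r(M) = |V| - c = 6 - 1 = 5.
nullity = |E| - r(M) = 7 - 5 = 2.
Product = 5 * 2 = 10.

10


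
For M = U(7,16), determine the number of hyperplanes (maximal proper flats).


Hyperplanes of U(7,16) are flats of rank 6.
In a uniform matroid, these are exactly the (6)-element subsets.
Count = C(16,6) = 8008.

8008


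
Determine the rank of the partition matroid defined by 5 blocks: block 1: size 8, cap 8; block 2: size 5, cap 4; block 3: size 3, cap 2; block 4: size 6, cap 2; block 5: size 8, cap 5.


Rank of a partition matroid = sum of min(|Si|, ci) for each block.
= min(8,8) + min(5,4) + min(3,2) + min(6,2) + min(8,5)
= 8 + 4 + 2 + 2 + 5
= 21.

21


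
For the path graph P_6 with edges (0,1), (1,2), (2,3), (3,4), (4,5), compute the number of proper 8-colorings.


P(P_6, k) = k * (k-1)^(5).
P(8) = 8 * 7^5 = 8 * 16807 = 134456.

134456


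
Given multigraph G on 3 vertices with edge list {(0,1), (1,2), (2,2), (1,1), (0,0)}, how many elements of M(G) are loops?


In a graphic matroid, a loop is a self-loop edge (u,u) with rank 0.
Examining all 5 edges for self-loops...
Self-loops found: (2,2), (1,1), (0,0)
Number of loops = 3.

3


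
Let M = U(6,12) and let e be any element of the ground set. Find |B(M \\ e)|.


Deleting e from U(6,12) gives U(6,11) since n > r.
Bases of U(6,11) = C(11,6) = 462.

462


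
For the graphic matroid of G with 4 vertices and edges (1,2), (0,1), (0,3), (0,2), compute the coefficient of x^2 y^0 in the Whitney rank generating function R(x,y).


R(x,y) = sum over A in 2^E of x^(r(E)-r(A)) * y^(|A|-r(A)).
G has 4 vertices, 4 edges. r(E) = 3.
Enumerate all 2^4 = 16 subsets.
Count subsets with r(E)-r(A)=2 and |A|-r(A)=0: 4.

4


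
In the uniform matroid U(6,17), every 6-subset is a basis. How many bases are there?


Bases of U(6,17) are all 6-element subsets of the 17-element ground set.
Number of bases = C(17,6).
(17 choose 6) = 12376.

12376


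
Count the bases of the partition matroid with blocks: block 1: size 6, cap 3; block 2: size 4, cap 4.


A basis picks exactly ci elements from block i.
Number of bases = product of C(|Si|, ci).
= C(6,3) * C(4,4)
= 20 * 1
= 20.

20


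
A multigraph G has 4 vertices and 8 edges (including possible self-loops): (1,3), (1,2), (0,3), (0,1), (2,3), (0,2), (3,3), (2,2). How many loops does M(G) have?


In a graphic matroid, a loop is a self-loop edge (u,u) with rank 0.
Examining all 8 edges for self-loops...
Self-loops found: (3,3), (2,2)
Number of loops = 2.

2


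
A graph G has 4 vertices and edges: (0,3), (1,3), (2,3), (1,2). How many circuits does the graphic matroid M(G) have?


A circuit in a graphic matroid = edge set of a simple cycle.
G has 4 vertices and 4 edges.
Enumerating all minimal edge subsets forming cycles...
Total circuits found: 1.

1


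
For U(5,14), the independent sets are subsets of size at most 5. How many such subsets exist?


Independent sets of U(5,14) are all subsets of size <= 5.
Count = C(14,0) + C(14,1) + C(14,2) + C(14,3) + C(14,4) + C(14,5)
     = 1 + 14 + 91 + 364 + 1001 + 2002
     = 3473.

3473


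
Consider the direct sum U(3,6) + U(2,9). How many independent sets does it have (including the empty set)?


For a direct sum, |I(M1+M2)| = |I(M1)| * |I(M2)|.
|I(U(3,6))| = sum C(6,k) for k=0..3 = 42.
|I(U(2,9))| = sum C(9,k) for k=0..2 = 46.
Total = 42 * 46 = 1932.

1932


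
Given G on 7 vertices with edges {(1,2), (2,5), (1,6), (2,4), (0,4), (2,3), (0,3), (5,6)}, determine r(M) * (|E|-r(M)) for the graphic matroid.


r(M) = |V| - c = 7 - 1 = 6.
nullity = |E| - r(M) = 8 - 6 = 2.
Product = 6 * 2 = 12.

12


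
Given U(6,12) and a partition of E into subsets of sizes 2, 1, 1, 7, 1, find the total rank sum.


r(Ai) = min(|Ai|, 6) for each part.
Sum = min(2,6) + min(1,6) + min(1,6) + min(7,6) + min(1,6)
    = 2 + 1 + 1 + 6 + 1
    = 11.

11


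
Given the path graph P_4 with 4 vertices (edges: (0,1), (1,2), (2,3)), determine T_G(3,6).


A path on 4 vertices is a tree with 3 edges.
T(x,y) = x^(3) for any tree.
T(3,6) = 3^3 = 27.

27


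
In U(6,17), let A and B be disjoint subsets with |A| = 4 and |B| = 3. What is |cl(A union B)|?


|A union B| = 4 + 3 = 7 (disjoint).
In U(6,17), cl(S) = S if |S| < 6, else cl(S) = E.
Since 7 >= 6, cl(A union B) = E.
|cl(A union B)| = 17.

17


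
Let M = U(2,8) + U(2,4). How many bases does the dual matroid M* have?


(M1+M2)* = M1* + M2*.
M1* = U(6,8), bases: C(8,6) = 28.
M2* = U(2,4), bases: C(4,2) = 6.
|B(M*)| = 28 * 6 = 168.

168


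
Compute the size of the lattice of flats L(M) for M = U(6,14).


Flats of U(6,14): every subset of size < 6 is a flat, plus E itself.
Count = C(14,0) + C(14,1) + C(14,2) + C(14,3) + C(14,4) + C(14,5) + 1
     = 1 + 14 + 91 + 364 + 1001 + 2002 + 1
     = 3474.

3474


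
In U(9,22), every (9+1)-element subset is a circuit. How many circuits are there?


In U(9,22), circuits are the (10)-element subsets.
Any set of 10 elements is dependent, and removing any one element gives
an independent set of size 9, so it is a minimal dependent set.
Number of circuits = C(22,10) = 646646.

646646


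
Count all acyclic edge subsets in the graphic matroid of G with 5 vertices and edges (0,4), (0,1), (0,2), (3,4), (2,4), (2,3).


An independent set in a graphic matroid is an acyclic edge subset.
G has 5 vertices and 6 edges.
Enumerate all 2^6 = 64 subsets, checking for acyclicity.
Total independent sets = 48.

48


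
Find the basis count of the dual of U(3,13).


The dual of U(r,n) is U(n-r, n) = U(10,13).
Bases of U(10,13) are all (10)-element subsets.
|B(M*)| = C(13,10) = 286.

286


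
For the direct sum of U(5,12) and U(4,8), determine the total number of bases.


Bases of a direct sum M1 + M2: |B| = |B(M1)| * |B(M2)|.
|B(U(5,12))| = C(12,5) = 792.
|B(U(4,8))| = C(8,4) = 70.
Total bases = 792 * 70 = 55440.

55440


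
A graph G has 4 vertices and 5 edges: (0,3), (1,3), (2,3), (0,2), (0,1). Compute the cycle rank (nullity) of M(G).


Cycle rank (nullity) = |E| - r(M) = |E| - (|V| - c).
|E| = 5, |V| = 4, c = 1.
Nullity = 5 - (4 - 1) = 5 - 3 = 2.

2


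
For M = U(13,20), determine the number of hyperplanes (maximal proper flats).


Hyperplanes of U(13,20) are flats of rank 12.
In a uniform matroid, these are exactly the (12)-element subsets.
Count = (20 choose 12) = 125970.

125970


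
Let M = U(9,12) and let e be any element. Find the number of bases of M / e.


Contracting e from U(9,12) gives U(8,11).
Bases of U(8,11) = (11 choose 8) = 165.

165


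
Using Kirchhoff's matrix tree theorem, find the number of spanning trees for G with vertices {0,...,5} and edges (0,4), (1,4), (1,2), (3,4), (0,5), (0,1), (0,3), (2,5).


By Kirchhoff's matrix tree theorem, the number of spanning trees equals
the determinant of any cofactor of the Laplacian matrix L.
G has 6 vertices and 8 edges.
Computing the (5 x 5) cofactor determinant gives 29.

29


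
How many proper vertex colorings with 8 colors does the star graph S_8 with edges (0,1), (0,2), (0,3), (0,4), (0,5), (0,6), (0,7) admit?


P(tree, k) = k * (k-1)^(7) for any tree on 8 vertices.
P(8) = 8 * 7^7 = 8 * 823543 = 6588344.

6588344


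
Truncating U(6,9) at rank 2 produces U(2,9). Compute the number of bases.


Truncating U(6,9) to rank 2 gives U(2,9).
Bases of U(2,9) are all 2-element subsets of 9 elements.
Number of bases = (9 choose 2) = 36.

36


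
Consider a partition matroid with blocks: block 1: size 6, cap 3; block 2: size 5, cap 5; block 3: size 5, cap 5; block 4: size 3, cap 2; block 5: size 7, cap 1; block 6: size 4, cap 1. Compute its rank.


Rank of a partition matroid = sum of min(|Si|, ci) for each block.
= min(6,3) + min(5,5) + min(5,5) + min(3,2) + min(7,1) + min(4,1)
= 3 + 5 + 5 + 2 + 1 + 1
= 17.

17


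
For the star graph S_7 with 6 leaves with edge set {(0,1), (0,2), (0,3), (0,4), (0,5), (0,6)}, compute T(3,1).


A star on 7 vertices is a tree with 6 edges.
T(x,y) = x^(6) for any tree.
T(3,1) = 3^6 = 729.

729


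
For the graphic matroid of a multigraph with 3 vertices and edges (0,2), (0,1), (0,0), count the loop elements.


In a graphic matroid, a loop is a self-loop edge (u,u) with rank 0.
Examining all 3 edges for self-loops...
Self-loops found: (0,0)
Number of loops = 1.

1


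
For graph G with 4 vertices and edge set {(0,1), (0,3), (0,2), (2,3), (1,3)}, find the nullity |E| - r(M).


Cycle rank (nullity) = |E| - r(M) = |E| - (|V| - c).
|E| = 5, |V| = 4, c = 1.
Nullity = 5 - (4 - 1) = 5 - 3 = 2.

2


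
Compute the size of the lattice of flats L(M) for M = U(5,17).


Flats of U(5,17): every subset of size < 5 is a flat, plus E itself.
Count = C(17,0) + C(17,1) + C(17,2) + C(17,3) + C(17,4) + 1
     = 1 + 17 + 136 + 680 + 2380 + 1
     = 3215.

3215


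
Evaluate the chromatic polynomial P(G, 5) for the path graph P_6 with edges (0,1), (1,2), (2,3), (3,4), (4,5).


P(P_6, k) = k * (k-1)^(5).
P(5) = 5 * 4^5 = 5 * 1024 = 5120.

5120


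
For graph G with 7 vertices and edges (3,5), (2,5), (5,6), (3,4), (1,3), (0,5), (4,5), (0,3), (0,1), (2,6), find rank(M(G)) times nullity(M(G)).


r(M) = |V| - c = 7 - 1 = 6.
nullity = |E| - r(M) = 10 - 6 = 4.
Product = 6 * 4 = 24.

24


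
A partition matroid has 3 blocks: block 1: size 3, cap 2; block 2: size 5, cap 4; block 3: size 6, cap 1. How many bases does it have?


A basis picks exactly ci elements from block i.
Number of bases = product of C(|Si|, ci).
= C(3,2) * C(5,4) * C(6,1)
= 3 * 5 * 6
= 90.

90


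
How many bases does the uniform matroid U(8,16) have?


Bases of U(8,16) are all 8-element subsets of the 16-element ground set.
Number of bases = C(16,8).
(16 choose 8) = 12870.

12870


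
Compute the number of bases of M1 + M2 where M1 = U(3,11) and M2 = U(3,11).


Bases of a direct sum M1 + M2: |B| = |B(M1)| * |B(M2)|.
|B(U(3,11))| = C(11,3) = 165.
|B(U(3,11))| = C(11,3) = 165.
Total bases = 165 * 165 = 27225.

27225


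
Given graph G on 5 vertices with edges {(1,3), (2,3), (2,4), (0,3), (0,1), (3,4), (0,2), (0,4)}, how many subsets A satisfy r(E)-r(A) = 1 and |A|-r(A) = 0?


R(x,y) = sum over A in 2^E of x^(r(E)-r(A)) * y^(|A|-r(A)).
G has 5 vertices, 8 edges. r(E) = 4.
Enumerate all 2^8 = 256 subsets.
Count subsets with r(E)-r(A)=1 and |A|-r(A)=0: 51.

51


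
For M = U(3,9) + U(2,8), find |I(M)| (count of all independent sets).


For a direct sum, |I(M1+M2)| = |I(M1)| * |I(M2)|.
|I(U(3,9))| = sum C(9,k) for k=0..3 = 130.
|I(U(2,8))| = sum C(8,k) for k=0..2 = 37.
Total = 130 * 37 = 4810.

4810


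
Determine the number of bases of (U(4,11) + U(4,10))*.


(M1+M2)* = M1* + M2*.
M1* = U(7,11), bases: C(11,7) = 330.
M2* = U(6,10), bases: C(10,6) = 210.
|B(M*)| = 330 * 210 = 69300.

69300


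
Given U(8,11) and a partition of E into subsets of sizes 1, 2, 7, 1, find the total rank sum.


r(Ai) = min(|Ai|, 8) for each part.
Sum = min(1,8) + min(2,8) + min(7,8) + min(1,8)
    = 1 + 2 + 7 + 1
    = 11.

11


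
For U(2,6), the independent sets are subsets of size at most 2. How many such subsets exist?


Independent sets of U(2,6) are all subsets of size <= 2.
Count = C(6,0) + C(6,1) + C(6,2)
     = 1 + 6 + 15
     = 22.

22


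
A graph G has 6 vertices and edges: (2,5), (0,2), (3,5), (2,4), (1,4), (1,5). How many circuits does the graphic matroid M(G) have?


A circuit in a graphic matroid = edge set of a simple cycle.
G has 6 vertices and 6 edges.
Enumerating all minimal edge subsets forming cycles...
Total circuits found: 1.

1


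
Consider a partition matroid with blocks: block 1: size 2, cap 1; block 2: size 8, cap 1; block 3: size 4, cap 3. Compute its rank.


Rank of a partition matroid = sum of min(|Si|, ci) for each block.
= min(2,1) + min(8,1) + min(4,3)
= 1 + 1 + 3
= 5.

5


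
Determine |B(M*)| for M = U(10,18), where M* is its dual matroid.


The dual of U(r,n) is U(n-r, n) = U(8,18).
Bases of U(8,18) are all (8)-element subsets.
|B(M*)| = C(18,8) = 43758.

43758


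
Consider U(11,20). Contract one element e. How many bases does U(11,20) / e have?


Contracting e from U(11,20) gives U(10,19).
Bases of U(10,19) = C(19,10) = 19! / (10! * 9!) = 92378.

92378


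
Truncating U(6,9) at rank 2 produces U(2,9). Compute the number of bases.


Truncating U(6,9) to rank 2 gives U(2,9).
Bases of U(2,9) are all 2-element subsets of 9 elements.
Number of bases = (9 choose 2) = 36.

36


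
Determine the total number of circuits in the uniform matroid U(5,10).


In U(5,10), circuits are the (6)-element subsets.
Any set of 6 elements is dependent, and removing any one element gives
an independent set of size 5, so it is a minimal dependent set.
Number of circuits = C(10,6) = 210.

210


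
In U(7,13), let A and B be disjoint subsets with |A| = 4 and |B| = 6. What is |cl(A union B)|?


|A union B| = 4 + 6 = 10 (disjoint).
In U(7,13), cl(S) = S if |S| < 7, else cl(S) = E.
Since 10 >= 7, cl(A union B) = E.
|cl(A union B)| = 13.

13


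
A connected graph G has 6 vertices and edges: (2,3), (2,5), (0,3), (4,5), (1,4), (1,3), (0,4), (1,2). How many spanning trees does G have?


By Kirchhoff's matrix tree theorem, the number of spanning trees equals
the determinant of any cofactor of the Laplacian matrix L.
G has 6 vertices and 8 edges.
Computing the (5 x 5) cofactor determinant gives 35.

35


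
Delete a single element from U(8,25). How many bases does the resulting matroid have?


Deleting e from U(8,25) gives U(8,24) since n > r.
Bases of U(8,24) = C(24,8) = 735471.

735471


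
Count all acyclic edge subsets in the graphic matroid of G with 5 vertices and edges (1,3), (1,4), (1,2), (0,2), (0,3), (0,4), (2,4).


An independent set in a graphic matroid is an acyclic edge subset.
G has 5 vertices and 7 edges.
Enumerate all 2^7 = 128 subsets, checking for acyclicity.
Total independent sets = 86.

86


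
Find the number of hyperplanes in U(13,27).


Hyperplanes of U(13,27) are flats of rank 12.
In a uniform matroid, these are exactly the (12)-element subsets.
Count = C(27,12) = 17383860.

17383860


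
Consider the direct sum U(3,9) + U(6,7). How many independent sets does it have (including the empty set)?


For a direct sum, |I(M1+M2)| = |I(M1)| * |I(M2)|.
|I(U(3,9))| = sum C(9,k) for k=0..3 = 130.
|I(U(6,7))| = sum C(7,k) for k=0..6 = 127.
Total = 130 * 127 = 16510.

16510


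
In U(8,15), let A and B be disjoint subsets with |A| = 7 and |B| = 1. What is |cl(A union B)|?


|A union B| = 7 + 1 = 8 (disjoint).
In U(8,15), cl(S) = S if |S| < 8, else cl(S) = E.
Since 8 >= 8, cl(A union B) = E.
|cl(A union B)| = 15.

15


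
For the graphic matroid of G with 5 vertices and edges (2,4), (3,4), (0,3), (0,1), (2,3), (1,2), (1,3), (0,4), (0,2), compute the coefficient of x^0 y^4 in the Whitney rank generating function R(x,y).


R(x,y) = sum over A in 2^E of x^(r(E)-r(A)) * y^(|A|-r(A)).
G has 5 vertices, 9 edges. r(E) = 4.
Enumerate all 2^9 = 512 subsets.
Count subsets with r(E)-r(A)=0 and |A|-r(A)=4: 9.

9


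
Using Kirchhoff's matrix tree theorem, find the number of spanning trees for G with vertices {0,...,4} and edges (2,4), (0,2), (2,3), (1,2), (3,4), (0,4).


By Kirchhoff's matrix tree theorem, the number of spanning trees equals
the determinant of any cofactor of the Laplacian matrix L.
G has 5 vertices and 6 edges.
Computing the (4 x 4) cofactor determinant gives 8.

8


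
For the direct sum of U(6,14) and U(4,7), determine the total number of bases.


Bases of a direct sum M1 + M2: |B| = |B(M1)| * |B(M2)|.
|B(U(6,14))| = C(14,6) = 3003.
|B(U(4,7))| = C(7,4) = 35.
Total bases = 3003 * 35 = 105105.

105105


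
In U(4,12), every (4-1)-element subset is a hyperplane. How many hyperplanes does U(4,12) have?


Hyperplanes of U(4,12) are flats of rank 3.
In a uniform matroid, these are exactly the (3)-element subsets.
Count = C(12,3) = (12 * 11 * 10) / (1 * 2 * 3) = 220.

220


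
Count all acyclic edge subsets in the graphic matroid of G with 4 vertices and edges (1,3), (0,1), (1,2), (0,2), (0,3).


An independent set in a graphic matroid is an acyclic edge subset.
G has 4 vertices and 5 edges.
Enumerate all 2^5 = 32 subsets, checking for acyclicity.
Total independent sets = 24.

24


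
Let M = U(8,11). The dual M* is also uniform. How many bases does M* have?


The dual of U(r,n) is U(n-r, n) = U(3,11).
Bases of U(3,11) are all (3)-element subsets.
|B(M*)| = C(11,3) = 11! / (3! * 8!) = 165.

165


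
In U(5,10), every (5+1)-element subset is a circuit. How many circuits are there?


In U(5,10), circuits are the (6)-element subsets.
Any set of 6 elements is dependent, and removing any one element gives
an independent set of size 5, so it is a minimal dependent set.
Number of circuits = (10 choose 6) = 210.

210


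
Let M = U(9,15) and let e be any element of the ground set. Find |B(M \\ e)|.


Deleting e from U(9,15) gives U(9,14) since n > r.
Bases of U(9,14) = C(14,9) = 14! / (9! * 5!) = 2002.

2002


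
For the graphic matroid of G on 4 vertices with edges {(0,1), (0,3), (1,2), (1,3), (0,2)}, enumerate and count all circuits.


A circuit in a graphic matroid = edge set of a simple cycle.
G has 4 vertices and 5 edges.
Enumerating all minimal edge subsets forming cycles...
Total circuits found: 3.

3


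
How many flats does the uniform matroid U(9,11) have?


Flats of U(9,11): every subset of size < 9 is a flat, plus E itself.
Count = C(11,0) + C(11,1) + C(11,2) + C(11,3) + C(11,4) + C(11,5) + C(11,6) + C(11,7) + C(11,8) + 1
     = 1 + 11 + 55 + 165 + 330 + 462 + 462 + 330 + 165 + 1
     = 1982.

1982


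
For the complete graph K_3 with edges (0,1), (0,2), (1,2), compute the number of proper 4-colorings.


P(K_3, k) = k(k-1)(k-2)...(k-2).
P(4) = (4) * (3) * (2) = 24.

24


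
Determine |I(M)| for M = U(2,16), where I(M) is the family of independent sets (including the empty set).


Independent sets of U(2,16) are all subsets of size <= 2.
Count = (16 choose 0) + (16 choose 1) + (16 choose 2)
     = 1 + 16 + 120
     = 137.

137


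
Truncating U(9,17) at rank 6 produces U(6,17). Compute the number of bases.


Truncating U(9,17) to rank 6 gives U(6,17).
Bases of U(6,17) are all 6-element subsets of 17 elements.
Number of bases = C(17,6) = 12376.

12376


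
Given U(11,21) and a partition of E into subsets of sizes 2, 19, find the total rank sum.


r(Ai) = min(|Ai|, 11) for each part.
Sum = min(2,11) + min(19,11)
    = 2 + 11
    = 13.

13


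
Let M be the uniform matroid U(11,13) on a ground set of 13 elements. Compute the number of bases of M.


Bases of U(11,13) are all 11-element subsets of the 13-element ground set.
Number of bases = C(13,11).
(13 choose 11) = 78.

78


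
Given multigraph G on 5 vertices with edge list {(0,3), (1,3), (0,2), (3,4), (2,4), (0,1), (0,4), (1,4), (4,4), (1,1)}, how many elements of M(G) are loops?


In a graphic matroid, a loop is a self-loop edge (u,u) with rank 0.
Examining all 10 edges for self-loops...
Self-loops found: (4,4), (1,1)
Number of loops = 2.

2


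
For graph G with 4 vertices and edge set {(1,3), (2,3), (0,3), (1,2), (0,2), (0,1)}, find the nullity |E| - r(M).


Cycle rank (nullity) = |E| - r(M) = |E| - (|V| - c).
|E| = 6, |V| = 4, c = 1.
Nullity = 6 - (4 - 1) = 6 - 3 = 3.

3


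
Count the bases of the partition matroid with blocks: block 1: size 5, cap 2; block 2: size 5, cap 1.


A basis picks exactly ci elements from block i.
Number of bases = product of C(|Si|, ci).
= C(5,2) * C(5,1)
= 10 * 5
= 50.

50


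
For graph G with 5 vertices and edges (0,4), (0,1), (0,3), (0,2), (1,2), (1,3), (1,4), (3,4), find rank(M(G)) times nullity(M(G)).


r(M) = |V| - c = 5 - 1 = 4.
nullity = |E| - r(M) = 8 - 4 = 4.
Product = 4 * 4 = 16.

16


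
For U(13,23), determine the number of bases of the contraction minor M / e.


Contracting e from U(13,23) gives U(12,22).
Bases of U(12,22) = C(22,12) = 646646.

646646


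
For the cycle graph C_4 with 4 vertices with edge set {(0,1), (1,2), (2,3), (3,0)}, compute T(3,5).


T(C_4; x,y) = x + x^2 + ... + x^(3) + y.
T(3,5) = 3^1 + 3^2 + 3^3 + 5
= 3 + 9 + 27 + 5
= 44.

44


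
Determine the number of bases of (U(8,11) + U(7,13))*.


(M1+M2)* = M1* + M2*.
M1* = U(3,11), bases: C(11,3) = 165.
M2* = U(6,13), bases: C(13,6) = 1716.
|B(M*)| = 165 * 1716 = 283140.

283140


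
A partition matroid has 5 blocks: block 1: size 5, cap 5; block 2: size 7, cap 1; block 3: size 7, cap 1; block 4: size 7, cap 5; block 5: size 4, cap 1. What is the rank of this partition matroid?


Rank of a partition matroid = sum of min(|Si|, ci) for each block.
= min(5,5) + min(7,1) + min(7,1) + min(7,5) + min(4,1)
= 5 + 1 + 1 + 5 + 1
= 13.

13


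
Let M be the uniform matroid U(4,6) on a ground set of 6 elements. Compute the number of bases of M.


Bases of U(4,6) are all 4-element subsets of the 6-element ground set.
Number of bases = C(6,4).
(6 choose 4) = 15.

15


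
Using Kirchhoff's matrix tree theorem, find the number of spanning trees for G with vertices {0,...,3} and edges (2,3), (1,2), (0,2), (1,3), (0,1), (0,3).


By Kirchhoff's matrix tree theorem, the number of spanning trees equals
the determinant of any cofactor of the Laplacian matrix L.
G has 4 vertices and 6 edges.
Computing the (3 x 3) cofactor determinant gives 16.

16


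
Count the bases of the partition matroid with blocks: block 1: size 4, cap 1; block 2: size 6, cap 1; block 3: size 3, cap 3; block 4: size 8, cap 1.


A basis picks exactly ci elements from block i.
Number of bases = product of C(|Si|, ci).
= C(4,1) * C(6,1) * C(3,3) * C(8,1)
= 4 * 6 * 1 * 8
= 192.

192


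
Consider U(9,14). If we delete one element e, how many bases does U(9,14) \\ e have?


Deleting e from U(9,14) gives U(9,13) since n > r.
Bases of U(9,13) = C(13,9) = 715.

715


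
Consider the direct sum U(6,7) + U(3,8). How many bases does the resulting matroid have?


Bases of a direct sum M1 + M2: |B| = |B(M1)| * |B(M2)|.
|B(U(6,7))| = C(7,6) = 7.
|B(U(3,8))| = C(8,3) = 56.
Total bases = 7 * 56 = 392.

392


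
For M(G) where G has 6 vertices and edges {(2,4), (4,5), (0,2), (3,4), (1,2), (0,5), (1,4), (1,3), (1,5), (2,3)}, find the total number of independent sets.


An independent set in a graphic matroid is an acyclic edge subset.
G has 6 vertices and 10 edges.
Enumerate all 2^10 = 1024 subsets, checking for acyclicity.
Total independent sets = 454.

454


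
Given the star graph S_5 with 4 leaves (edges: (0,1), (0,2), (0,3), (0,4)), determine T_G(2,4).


A star on 5 vertices is a tree with 4 edges.
T(x,y) = x^(4) for any tree.
T(2,4) = 2^4 = 16.

16


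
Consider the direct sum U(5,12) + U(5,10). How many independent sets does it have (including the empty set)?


For a direct sum, |I(M1+M2)| = |I(M1)| * |I(M2)|.
|I(U(5,12))| = sum C(12,k) for k=0..5 = 1586.
|I(U(5,10))| = sum C(10,k) for k=0..5 = 638.
Total = 1586 * 638 = 1011868.

1011868


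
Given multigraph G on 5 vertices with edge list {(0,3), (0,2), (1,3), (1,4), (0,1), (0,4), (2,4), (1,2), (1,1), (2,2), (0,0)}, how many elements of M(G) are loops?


In a graphic matroid, a loop is a self-loop edge (u,u) with rank 0.
Examining all 11 edges for self-loops...
Self-loops found: (1,1), (2,2), (0,0)
Number of loops = 3.

3


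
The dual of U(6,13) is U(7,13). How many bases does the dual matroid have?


The dual of U(r,n) is U(n-r, n) = U(7,13).
Bases of U(7,13) are all (7)-element subsets.
|B(M*)| = (13 choose 7) = 1716.

1716


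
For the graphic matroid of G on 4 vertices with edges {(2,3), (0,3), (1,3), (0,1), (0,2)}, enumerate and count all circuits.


A circuit in a graphic matroid = edge set of a simple cycle.
G has 4 vertices and 5 edges.
Enumerating all minimal edge subsets forming cycles...
Total circuits found: 3.

3


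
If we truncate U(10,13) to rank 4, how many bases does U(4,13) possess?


Truncating U(10,13) to rank 4 gives U(4,13).
Bases of U(4,13) are all 4-element subsets of 13 elements.
Number of bases = C(13,4) = (13 * 12 * 11 * 10) / (1 * 2 * 3 * 4) = 715.

715


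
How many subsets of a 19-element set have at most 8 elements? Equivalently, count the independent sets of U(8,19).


Independent sets of U(8,19) are all subsets of size <= 8.
Count = C(19,0) + C(19,1) + C(19,2) + C(19,3) + C(19,4) + C(19,5) + C(19,6) + C(19,7) + C(19,8)
     = 1 + 19 + 171 + 969 + 3876 + 11628 + 27132 + 50388 + 75582
     = 169766.

169766


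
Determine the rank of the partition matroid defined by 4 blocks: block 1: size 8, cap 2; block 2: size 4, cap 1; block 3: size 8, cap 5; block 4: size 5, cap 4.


Rank of a partition matroid = sum of min(|Si|, ci) for each block.
= min(8,2) + min(4,1) + min(8,5) + min(5,4)
= 2 + 1 + 5 + 4
= 12.

12


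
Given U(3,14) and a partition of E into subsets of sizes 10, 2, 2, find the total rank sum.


r(Ai) = min(|Ai|, 3) for each part.
Sum = min(10,3) + min(2,3) + min(2,3)
    = 3 + 2 + 2
    = 7.

7


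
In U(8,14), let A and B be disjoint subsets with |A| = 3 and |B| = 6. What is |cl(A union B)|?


|A union B| = 3 + 6 = 9 (disjoint).
In U(8,14), cl(S) = S if |S| < 8, else cl(S) = E.
Since 9 >= 8, cl(A union B) = E.
|cl(A union B)| = 14.

14


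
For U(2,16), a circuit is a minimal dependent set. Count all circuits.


In U(2,16), circuits are the (3)-element subsets.
Any set of 3 elements is dependent, and removing any one element gives
an independent set of size 2, so it is a minimal dependent set.
Number of circuits = (16 choose 3) = 560.

560


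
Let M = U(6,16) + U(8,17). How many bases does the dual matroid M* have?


(M1+M2)* = M1* + M2*.
M1* = U(10,16), bases: C(16,10) = 8008.
M2* = U(9,17), bases: C(17,9) = 24310.
|B(M*)| = 8008 * 24310 = 194674480.

194674480


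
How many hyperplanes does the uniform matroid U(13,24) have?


Hyperplanes of U(13,24) are flats of rank 12.
In a uniform matroid, these are exactly the (12)-element subsets.
Count = C(24,12) = 2704156.

2704156


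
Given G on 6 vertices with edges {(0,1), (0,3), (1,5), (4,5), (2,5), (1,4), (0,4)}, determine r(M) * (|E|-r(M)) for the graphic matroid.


r(M) = |V| - c = 6 - 1 = 5.
nullity = |E| - r(M) = 7 - 5 = 2.
Product = 5 * 2 = 10.

10


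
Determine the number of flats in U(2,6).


Flats of U(2,6): every subset of size < 2 is a flat, plus E itself.
Count = (6 choose 0) + (6 choose 1) + 1
     = 1 + 6 + 1
     = 8.

8


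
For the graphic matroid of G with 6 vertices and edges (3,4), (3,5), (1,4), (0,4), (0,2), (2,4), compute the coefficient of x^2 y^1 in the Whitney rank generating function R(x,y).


R(x,y) = sum over A in 2^E of x^(r(E)-r(A)) * y^(|A|-r(A)).
G has 6 vertices, 6 edges. r(E) = 5.
Enumerate all 2^6 = 64 subsets.
Count subsets with r(E)-r(A)=2 and |A|-r(A)=1: 3.

3


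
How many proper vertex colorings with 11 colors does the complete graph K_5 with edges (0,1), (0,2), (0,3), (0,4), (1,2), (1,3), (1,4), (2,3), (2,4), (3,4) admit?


P(K_5, k) = k(k-1)(k-2)...(k-4).
P(11) = (11) * (10) * (9) * (8) * (7) = 55440.

55440


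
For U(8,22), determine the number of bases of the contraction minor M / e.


Contracting e from U(8,22) gives U(7,21).
Bases of U(7,21) = (21 choose 7) = 116280.

116280


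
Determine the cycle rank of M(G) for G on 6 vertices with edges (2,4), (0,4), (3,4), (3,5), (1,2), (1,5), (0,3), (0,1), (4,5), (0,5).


Cycle rank (nullity) = |E| - r(M) = |E| - (|V| - c).
|E| = 10, |V| = 6, c = 1.
Nullity = 10 - (6 - 1) = 10 - 5 = 5.

5


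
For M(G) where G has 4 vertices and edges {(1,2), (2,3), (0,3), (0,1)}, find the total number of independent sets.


An independent set in a graphic matroid is an acyclic edge subset.
G has 4 vertices and 4 edges.
Enumerate all 2^4 = 16 subsets, checking for acyclicity.
Total independent sets = 15.

15


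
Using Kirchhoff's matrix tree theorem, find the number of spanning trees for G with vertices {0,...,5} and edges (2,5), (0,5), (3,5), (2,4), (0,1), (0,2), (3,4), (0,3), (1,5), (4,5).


By Kirchhoff's matrix tree theorem, the number of spanning trees equals
the determinant of any cofactor of the Laplacian matrix L.
G has 6 vertices and 10 edges.
Computing the (5 x 5) cofactor determinant gives 111.

111


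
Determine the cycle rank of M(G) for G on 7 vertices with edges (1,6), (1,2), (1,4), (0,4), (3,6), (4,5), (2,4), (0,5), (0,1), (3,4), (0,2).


Cycle rank (nullity) = |E| - r(M) = |E| - (|V| - c).
|E| = 11, |V| = 7, c = 1.
Nullity = 11 - (7 - 1) = 11 - 6 = 5.

5


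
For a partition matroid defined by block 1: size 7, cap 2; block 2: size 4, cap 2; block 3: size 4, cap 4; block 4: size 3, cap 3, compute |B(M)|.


A basis picks exactly ci elements from block i.
Number of bases = product of C(|Si|, ci).
= C(7,2) * C(4,2) * C(4,4) * C(3,3)
= 21 * 6 * 1 * 1
= 126.

126


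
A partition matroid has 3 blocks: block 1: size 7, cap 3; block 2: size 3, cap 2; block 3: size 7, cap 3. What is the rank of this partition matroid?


Rank of a partition matroid = sum of min(|Si|, ci) for each block.
= min(7,3) + min(3,2) + min(7,3)
= 3 + 2 + 3
= 8.

8


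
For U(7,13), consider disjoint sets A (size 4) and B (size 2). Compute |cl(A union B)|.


|A union B| = 4 + 2 = 6 (disjoint).
In U(7,13), cl(S) = S if |S| < 7, else cl(S) = E.
Since 6 < 7, cl(A union B) = A union B.
|cl(A union B)| = 6.

6


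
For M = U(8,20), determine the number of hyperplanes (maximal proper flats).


Hyperplanes of U(8,20) are flats of rank 7.
In a uniform matroid, these are exactly the (7)-element subsets.
Count = C(20,7) = 77520.

77520


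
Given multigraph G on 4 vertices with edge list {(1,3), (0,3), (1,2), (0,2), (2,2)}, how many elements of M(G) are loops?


In a graphic matroid, a loop is a self-loop edge (u,u) with rank 0.
Examining all 5 edges for self-loops...
Self-loops found: (2,2)
Number of loops = 1.

1


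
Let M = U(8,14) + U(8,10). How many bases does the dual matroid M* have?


(M1+M2)* = M1* + M2*.
M1* = U(6,14), bases: C(14,6) = 3003.
M2* = U(2,10), bases: C(10,2) = 45.
|B(M*)| = 3003 * 45 = 135135.

135135


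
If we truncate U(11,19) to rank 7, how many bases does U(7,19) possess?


Truncating U(11,19) to rank 7 gives U(7,19).
Bases of U(7,19) are all 7-element subsets of 19 elements.
Number of bases = C(19,7) = 19! / (7! * 12!) = 50388.

50388


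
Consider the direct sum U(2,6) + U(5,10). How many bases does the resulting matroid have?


Bases of a direct sum M1 + M2: |B| = |B(M1)| * |B(M2)|.
|B(U(2,6))| = C(6,2) = 15.
|B(U(5,10))| = C(10,5) = 252.
Total bases = 15 * 252 = 3780.

3780


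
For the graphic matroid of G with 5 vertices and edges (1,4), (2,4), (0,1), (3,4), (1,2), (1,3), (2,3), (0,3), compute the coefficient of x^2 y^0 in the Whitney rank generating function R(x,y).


R(x,y) = sum over A in 2^E of x^(r(E)-r(A)) * y^(|A|-r(A)).
G has 5 vertices, 8 edges. r(E) = 4.
Enumerate all 2^8 = 256 subsets.
Count subsets with r(E)-r(A)=2 and |A|-r(A)=0: 28.

28


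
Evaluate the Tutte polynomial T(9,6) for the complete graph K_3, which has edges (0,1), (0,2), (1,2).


T(K_3; x,y) = x^2 + x + y.
T(9,6) = 81 + 9 + 6 = 96.

96


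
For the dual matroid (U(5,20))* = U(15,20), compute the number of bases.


The dual of U(r,n) is U(n-r, n) = U(15,20).
Bases of U(15,20) are all (15)-element subsets.
|B(M*)| = C(20,15) = 20! / (15! * 5!) = 15504.

15504


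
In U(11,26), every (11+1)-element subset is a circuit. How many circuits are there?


In U(11,26), circuits are the (12)-element subsets.
Any set of 12 elements is dependent, and removing any one element gives
an independent set of size 11, so it is a minimal dependent set.
Number of circuits = C(26,12) = 26! / (12! * 14!) = 9657700.

9657700
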